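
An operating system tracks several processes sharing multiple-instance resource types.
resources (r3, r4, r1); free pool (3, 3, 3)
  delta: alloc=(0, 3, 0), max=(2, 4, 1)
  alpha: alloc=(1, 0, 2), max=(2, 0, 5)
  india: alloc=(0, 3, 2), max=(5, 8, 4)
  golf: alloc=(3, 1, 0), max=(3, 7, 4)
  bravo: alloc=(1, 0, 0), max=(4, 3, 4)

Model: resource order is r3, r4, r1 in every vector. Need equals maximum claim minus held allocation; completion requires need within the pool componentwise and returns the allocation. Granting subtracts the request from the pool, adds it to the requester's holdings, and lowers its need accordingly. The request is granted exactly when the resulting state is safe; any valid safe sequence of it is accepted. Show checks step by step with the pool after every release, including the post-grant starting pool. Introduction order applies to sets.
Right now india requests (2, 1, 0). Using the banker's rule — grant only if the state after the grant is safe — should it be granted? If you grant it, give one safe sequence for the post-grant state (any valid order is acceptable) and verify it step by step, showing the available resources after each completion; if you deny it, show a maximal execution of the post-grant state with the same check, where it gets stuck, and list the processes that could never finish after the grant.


DENY. Granting would leave the state unsafe.
Key observation: after alpha, delta the pool peaks at (2, 5, 5), and each blocked process is short somewhere: india on r3; golf on r4; bravo on r3.
Pretend the grant happened; the run alpha, delta goes as far as possible. Check, step by step:
  pool = (1, 2, 3)
  alpha needs (1, 0, 3) <= (1, 2, 3) -> finishes; pool += (1, 0, 2) = (2, 2, 5)
  delta needs (2, 1, 1) <= (2, 2, 5) -> finishes; pool += (0, 3, 0) = (2, 5, 5)
  india cannot run: need (3, 4, 2) vs free (2, 5, 5) (insufficient r3)
  golf cannot run: need (0, 6, 4) vs free (2, 5, 5) (insufficient r4)
  bravo cannot run: need (3, 3, 4) vs free (2, 5, 5) (insufficient r3)
Processes that could never finish after the grant: india, golf and bravo.


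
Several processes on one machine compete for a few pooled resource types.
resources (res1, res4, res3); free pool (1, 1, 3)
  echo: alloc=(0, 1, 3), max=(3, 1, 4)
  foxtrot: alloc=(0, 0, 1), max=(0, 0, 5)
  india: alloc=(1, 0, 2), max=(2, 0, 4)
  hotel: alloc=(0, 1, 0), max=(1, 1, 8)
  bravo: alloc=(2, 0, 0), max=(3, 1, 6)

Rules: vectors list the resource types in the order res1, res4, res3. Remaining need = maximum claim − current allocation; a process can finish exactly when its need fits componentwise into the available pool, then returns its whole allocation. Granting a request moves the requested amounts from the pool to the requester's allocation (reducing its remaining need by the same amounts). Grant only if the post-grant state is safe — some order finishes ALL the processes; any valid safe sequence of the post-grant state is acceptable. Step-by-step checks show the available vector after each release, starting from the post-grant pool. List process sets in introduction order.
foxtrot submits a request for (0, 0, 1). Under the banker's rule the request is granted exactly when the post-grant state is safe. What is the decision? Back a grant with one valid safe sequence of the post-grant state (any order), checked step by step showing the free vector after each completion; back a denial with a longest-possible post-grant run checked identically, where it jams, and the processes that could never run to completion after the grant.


GRANT: granting preserves safety; a valid post-grant sequence is india, foxtrot, bravo, echo, hotel.
Key observation: post-grant, (1, 1, 2) remains, and an order beginning with india completes everyone.
Check on the post-grant state, step by step:
  pool = (1, 1, 2)
  india: need (1, 0, 2) fits (1, 1, 2); releases (1, 0, 2), pool now (2, 1, 4)
  foxtrot: need (0, 0, 3) fits (2, 1, 4); releases (0, 0, 2), pool now (2, 1, 6)
  bravo: need (1, 1, 6) fits (2, 1, 6); releases (2, 0, 0), pool now (4, 1, 6)
  echo: need (3, 0, 1) fits (4, 1, 6); releases (0, 1, 3), pool now (4, 2, 9)
  hotel: need (1, 0, 8) fits (4, 2, 9); releases (0, 1, 0), pool now (4, 3, 9)


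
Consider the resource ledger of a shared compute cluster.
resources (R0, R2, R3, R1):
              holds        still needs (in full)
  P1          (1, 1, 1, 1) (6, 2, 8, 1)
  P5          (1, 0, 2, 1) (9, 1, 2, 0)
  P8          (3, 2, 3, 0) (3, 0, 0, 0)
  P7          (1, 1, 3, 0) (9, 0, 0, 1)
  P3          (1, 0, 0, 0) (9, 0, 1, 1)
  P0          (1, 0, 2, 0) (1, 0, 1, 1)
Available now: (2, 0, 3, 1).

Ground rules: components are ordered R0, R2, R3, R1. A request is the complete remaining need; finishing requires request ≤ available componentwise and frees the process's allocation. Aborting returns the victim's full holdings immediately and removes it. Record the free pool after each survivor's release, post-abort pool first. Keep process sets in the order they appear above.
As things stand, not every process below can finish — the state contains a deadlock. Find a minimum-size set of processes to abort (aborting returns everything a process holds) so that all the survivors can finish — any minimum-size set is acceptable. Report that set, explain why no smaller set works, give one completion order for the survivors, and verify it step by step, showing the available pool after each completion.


Abort P5 and P3.
Key observation: no ordering could ever have run P7 before the abort of P5 and P3; with (2, 0, 2, 1) back in the pool it fits at step 4.
Why nothing smaller works — every single abort fails: P1 alone leaves P5 blocked (short on R0); P5 alone leaves P7 blocked (short on R0); P8 alone leaves P5 blocked (short on R0); P7 alone leaves P5 blocked (short on R0); P3 alone leaves P5 blocked (short on R0); P0 alone leaves P5 blocked (short on R0).
The survivors complete as P8, P0, P1, P7. Check, step by step (starting from the post-abort pool):
  pool = (4, 0, 5, 2)
  P8: need (3, 0, 0, 0) fits (4, 0, 5, 2); releases (3, 2, 3, 0), pool now (7, 2, 8, 2)
  P0: need (1, 0, 1, 1) fits (7, 2, 8, 2); releases (1, 0, 2, 0), pool now (8, 2, 10, 2)
  P1: need (6, 2, 8, 1) fits (8, 2, 10, 2); releases (1, 1, 1, 1), pool now (9, 3, 11, 3)
  P7: need (9, 0, 0, 1) fits (9, 3, 11, 3); releases (1, 1, 3, 0), pool now (10, 4, 14, 3)


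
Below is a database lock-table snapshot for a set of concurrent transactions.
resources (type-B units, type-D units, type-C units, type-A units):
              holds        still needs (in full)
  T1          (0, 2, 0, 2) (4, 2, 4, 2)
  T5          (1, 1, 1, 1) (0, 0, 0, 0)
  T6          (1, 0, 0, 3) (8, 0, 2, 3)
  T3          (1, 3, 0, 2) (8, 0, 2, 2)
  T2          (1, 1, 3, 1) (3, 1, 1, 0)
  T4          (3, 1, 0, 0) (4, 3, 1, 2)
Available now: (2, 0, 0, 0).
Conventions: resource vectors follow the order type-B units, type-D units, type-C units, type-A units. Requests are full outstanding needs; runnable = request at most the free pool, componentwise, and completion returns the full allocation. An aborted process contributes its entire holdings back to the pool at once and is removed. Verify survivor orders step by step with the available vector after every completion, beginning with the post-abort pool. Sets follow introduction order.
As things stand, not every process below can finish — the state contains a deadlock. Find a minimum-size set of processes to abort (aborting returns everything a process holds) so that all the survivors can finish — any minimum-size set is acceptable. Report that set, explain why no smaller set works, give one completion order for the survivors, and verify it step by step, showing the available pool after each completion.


Abort T3.
Key observation: the deadlocked T6 becomes finishable only because T3 released (1, 3, 0, 2); it completes at step 5 below.
No smaller set exists: with zero aborts the deadlock remains.
The survivors complete as T5, T4, T2, T1, T6. Verifying each step (starting from the post-abort pool):
  pool = (3, 3, 0, 2)
  run T5 (needs (0, 0, 0, 0), free (3, 3, 0, 2)); after release of (1, 1, 1, 1) the pool is (4, 4, 1, 3)
  run T4 (needs (4, 3, 1, 2), free (4, 4, 1, 3)); after release of (3, 1, 0, 0) the pool is (7, 5, 1, 3)
  run T2 (needs (3, 1, 1, 0), free (7, 5, 1, 3)); after release of (1, 1, 3, 1) the pool is (8, 6, 4, 4)
  run T1 (needs (4, 2, 4, 2), free (8, 6, 4, 4)); after release of (0, 2, 0, 2) the pool is (8, 8, 4, 6)
  run T6 (needs (8, 0, 2, 3), free (8, 8, 4, 6)); after release of (1, 0, 0, 3) the pool is (9, 8, 4, 9)


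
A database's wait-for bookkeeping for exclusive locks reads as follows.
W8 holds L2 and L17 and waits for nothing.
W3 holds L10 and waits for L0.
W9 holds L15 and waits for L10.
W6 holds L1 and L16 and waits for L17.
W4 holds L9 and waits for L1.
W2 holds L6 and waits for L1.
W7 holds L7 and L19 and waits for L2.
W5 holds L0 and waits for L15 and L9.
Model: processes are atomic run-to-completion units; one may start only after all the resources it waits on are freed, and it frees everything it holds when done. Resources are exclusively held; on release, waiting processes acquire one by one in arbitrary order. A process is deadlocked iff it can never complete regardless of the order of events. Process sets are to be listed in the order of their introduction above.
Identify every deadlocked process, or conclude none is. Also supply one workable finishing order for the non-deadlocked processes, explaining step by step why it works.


The deadlocked set is W3, W9 and W5.
Key observation: nobody on the ring W3 -> W5 -> W9 -> W3 can start until another member finishes, which never happens; no other process is dragged down with it.
The rest can finish in the order W8, W6, W7, W2, W4.
Verifying each step:
  W8: no waits; runs immediately, freeing L2 and L17
  W6: everything it awaited (L17) is free; runs, freeing L1 and L16
  W7: everything it awaited (L2) is free; runs, freeing L7 and L19
  W2: everything it awaited (L1) is free; runs, freeing L6
  W4: everything it awaited (L1) is free; runs, freeing L9


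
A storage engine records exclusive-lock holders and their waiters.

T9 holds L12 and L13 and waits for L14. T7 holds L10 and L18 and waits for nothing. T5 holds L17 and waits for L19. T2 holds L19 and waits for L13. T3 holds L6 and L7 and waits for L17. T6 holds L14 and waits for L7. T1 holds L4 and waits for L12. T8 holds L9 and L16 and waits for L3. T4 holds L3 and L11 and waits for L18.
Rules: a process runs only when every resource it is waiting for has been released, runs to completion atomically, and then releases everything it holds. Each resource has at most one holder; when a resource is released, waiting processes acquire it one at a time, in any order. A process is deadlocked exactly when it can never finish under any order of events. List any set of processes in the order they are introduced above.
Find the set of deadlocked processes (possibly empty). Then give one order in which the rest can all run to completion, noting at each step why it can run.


Deadlocked set: T9, T5, T2, T3, T6 and T1.
Key observation: along T9 -> T6 -> T3 -> T5 -> T2 -> T9, each member waits on what the next one holds — a deadlock; T1 waits into the deadlock from upstream.
The rest can finish in the order T7, T4, T8.
Walking it through:
  run T7 (it waits on nothing); releases L10 and L18
  T4: everything it awaited (L18) is free; runs, freeing L3 and L11
  T8: everything it awaited (L3) is free; runs, freeing L9 and L16


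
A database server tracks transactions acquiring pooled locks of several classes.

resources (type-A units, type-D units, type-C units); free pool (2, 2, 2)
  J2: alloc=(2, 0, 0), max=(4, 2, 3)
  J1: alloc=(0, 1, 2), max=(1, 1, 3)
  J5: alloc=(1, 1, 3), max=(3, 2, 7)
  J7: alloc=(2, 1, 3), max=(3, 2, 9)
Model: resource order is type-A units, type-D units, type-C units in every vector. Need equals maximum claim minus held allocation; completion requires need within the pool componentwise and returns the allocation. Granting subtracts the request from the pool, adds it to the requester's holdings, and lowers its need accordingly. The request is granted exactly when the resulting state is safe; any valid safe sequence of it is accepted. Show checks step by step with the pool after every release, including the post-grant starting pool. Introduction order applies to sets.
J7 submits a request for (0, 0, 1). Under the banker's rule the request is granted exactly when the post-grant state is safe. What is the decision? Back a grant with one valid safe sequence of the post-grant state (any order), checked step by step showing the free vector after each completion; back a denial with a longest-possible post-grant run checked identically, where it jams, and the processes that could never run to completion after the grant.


DENY: after the grant no complete ordering would exist.
Key observation: J1, J2 can finish, but then (4, 3, 3) is all there is, and the blocked group's type-C units demands exceed it.
Pretend the grant happened; the run J1, J2 goes as far as possible. Check, step by step:
  pool = (2, 2, 1)
  run J1 (needs (1, 0, 1), free (2, 2, 1)); after release of (0, 1, 2) the pool is (2, 3, 3)
  run J2 (needs (2, 2, 3), free (2, 3, 3)); after release of (2, 0, 0) the pool is (4, 3, 3)
  J5 still needs (2, 1, 4) but only (4, 3, 3) is free — short on type-C units
  J7 still needs (1, 1, 5) but only (4, 3, 3) is free — short on type-C units
Post-grant, the permanently blocked set is J5 and J7.


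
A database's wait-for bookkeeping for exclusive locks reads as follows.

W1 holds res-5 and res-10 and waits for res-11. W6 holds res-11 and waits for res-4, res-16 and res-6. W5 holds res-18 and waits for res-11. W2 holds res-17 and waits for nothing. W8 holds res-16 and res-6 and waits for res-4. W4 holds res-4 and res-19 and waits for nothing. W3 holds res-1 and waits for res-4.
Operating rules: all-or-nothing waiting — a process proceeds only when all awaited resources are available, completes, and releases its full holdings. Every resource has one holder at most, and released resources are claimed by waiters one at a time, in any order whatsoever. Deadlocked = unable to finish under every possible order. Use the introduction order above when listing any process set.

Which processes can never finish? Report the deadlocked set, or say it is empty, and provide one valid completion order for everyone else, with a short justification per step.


Nothing here is deadlocked.
Key observation: all waits point, directly or indirectly, at processes that can finish, so nothing is permanently blocked.
One completion order for the rest: W4, W2, W8, W6, W5, W3, W1.
Verifying each step:
  run W4 (it waits on nothing); releases res-4 and res-19
  run W2 (it waits on nothing); releases res-17
  W8 waits on res-4 — all released -> runs and releases res-16 and res-6
  W6 waits on res-4, res-16 and res-6 — all released -> runs and releases res-11
  W5 waits on res-11 — all released -> runs and releases res-18
  W3 waits on res-4 — all released -> runs and releases res-1
  W1 waits on res-11 — all released -> runs and releases res-5 and res-10


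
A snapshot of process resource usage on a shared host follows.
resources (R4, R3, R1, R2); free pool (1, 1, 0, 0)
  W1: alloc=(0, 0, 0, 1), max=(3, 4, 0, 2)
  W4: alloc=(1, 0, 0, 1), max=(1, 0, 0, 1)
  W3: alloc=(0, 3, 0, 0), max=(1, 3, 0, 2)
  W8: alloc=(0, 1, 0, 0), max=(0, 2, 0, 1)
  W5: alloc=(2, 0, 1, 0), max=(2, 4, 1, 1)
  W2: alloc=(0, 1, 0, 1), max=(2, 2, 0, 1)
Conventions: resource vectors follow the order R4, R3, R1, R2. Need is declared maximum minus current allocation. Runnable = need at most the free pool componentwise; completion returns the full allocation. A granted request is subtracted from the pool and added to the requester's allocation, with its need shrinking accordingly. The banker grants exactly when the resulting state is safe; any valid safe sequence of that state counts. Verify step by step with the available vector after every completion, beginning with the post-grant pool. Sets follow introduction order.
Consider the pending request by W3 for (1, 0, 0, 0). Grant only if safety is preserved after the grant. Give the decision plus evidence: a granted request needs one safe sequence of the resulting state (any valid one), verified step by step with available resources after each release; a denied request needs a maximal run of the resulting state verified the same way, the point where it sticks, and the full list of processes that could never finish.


DENY — the pretend-granted state is unsafe.
Key observation: after W4, W8 the pool peaks at (1, 2, 0, 1), and each blocked process is short somewhere: W1 on R4, R3; W3 on R2; W5 on R3; W2 on R4.
Pretend the grant happened; the run W4, W8 goes as far as possible. Check, step by step:
  pool = (0, 1, 0, 0)
  W4: need (0, 0, 0, 0) fits (0, 1, 0, 0); releases (1, 0, 0, 1), pool now (1, 1, 0, 1)
  W8: need (0, 1, 0, 1) fits (1, 1, 0, 1); releases (0, 1, 0, 0), pool now (1, 2, 0, 1)
  blocked: W1 wants (3, 4, 0, 1), pool (1, 2, 0, 1) — not enough R4 and R3
  blocked: W3 wants (0, 0, 0, 2), pool (1, 2, 0, 1) — not enough R2
  blocked: W5 wants (0, 4, 0, 1), pool (1, 2, 0, 1) — not enough R3
  blocked: W2 wants (2, 1, 0, 0), pool (1, 2, 0, 1) — not enough R4
Post-grant, the permanently blocked set is W1, W3, W5 and W2.


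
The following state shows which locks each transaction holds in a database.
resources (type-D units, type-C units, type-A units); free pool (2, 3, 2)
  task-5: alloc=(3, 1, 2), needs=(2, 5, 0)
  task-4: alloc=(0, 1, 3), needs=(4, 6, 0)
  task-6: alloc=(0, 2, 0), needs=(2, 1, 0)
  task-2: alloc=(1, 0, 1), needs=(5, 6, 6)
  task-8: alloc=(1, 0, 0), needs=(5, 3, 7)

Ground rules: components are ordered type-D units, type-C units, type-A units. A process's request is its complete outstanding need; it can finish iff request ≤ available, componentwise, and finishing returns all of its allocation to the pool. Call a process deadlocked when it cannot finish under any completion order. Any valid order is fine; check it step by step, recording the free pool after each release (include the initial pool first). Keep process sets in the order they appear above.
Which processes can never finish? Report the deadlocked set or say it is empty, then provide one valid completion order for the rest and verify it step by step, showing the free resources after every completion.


No process is deadlocked.
Key observation: the pool covers task-6 at once, and every later process fits after earlier releases.
One completion order for the rest: task-6, task-5, task-4, task-2, task-8. Verifying each step:
  pool = (2, 3, 2)
  task-6: need (2, 1, 0) fits (2, 3, 2); releases (0, 2, 0), pool now (2, 5, 2)
  task-5: need (2, 5, 0) fits (2, 5, 2); releases (3, 1, 2), pool now (5, 6, 4)
  task-4: need (4, 6, 0) fits (5, 6, 4); releases (0, 1, 3), pool now (5, 7, 7)
  task-2: need (5, 6, 6) fits (5, 7, 7); releases (1, 0, 1), pool now (6, 7, 8)
  task-8: need (5, 3, 7) fits (6, 7, 8); releases (1, 0, 0), pool now (7, 7, 8)


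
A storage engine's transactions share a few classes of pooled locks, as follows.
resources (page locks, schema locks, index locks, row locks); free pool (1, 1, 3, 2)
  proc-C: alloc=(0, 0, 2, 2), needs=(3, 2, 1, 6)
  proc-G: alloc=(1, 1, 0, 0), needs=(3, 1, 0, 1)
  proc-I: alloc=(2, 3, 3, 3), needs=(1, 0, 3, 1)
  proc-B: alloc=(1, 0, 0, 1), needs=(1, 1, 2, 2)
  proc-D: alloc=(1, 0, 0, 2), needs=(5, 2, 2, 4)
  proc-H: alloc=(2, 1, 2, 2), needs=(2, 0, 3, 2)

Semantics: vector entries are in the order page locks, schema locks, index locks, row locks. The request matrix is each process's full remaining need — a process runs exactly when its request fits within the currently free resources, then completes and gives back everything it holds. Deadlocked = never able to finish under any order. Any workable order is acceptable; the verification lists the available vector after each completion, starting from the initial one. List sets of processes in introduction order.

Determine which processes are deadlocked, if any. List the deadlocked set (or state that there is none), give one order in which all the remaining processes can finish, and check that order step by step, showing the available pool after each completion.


Nothing here is deadlocked.
Key observation: proc-I can run right away; the returned allocation unlocks the remaining processes in turn.
One completion order for the rest: proc-I, proc-G, proc-B, proc-C, proc-H, proc-D. Check, step by step:
  pool = (1, 1, 3, 2)
  proc-I: need (1, 0, 3, 1) fits (1, 1, 3, 2); releases (2, 3, 3, 3), pool now (3, 4, 6, 5)
  proc-G: need (3, 1, 0, 1) fits (3, 4, 6, 5); releases (1, 1, 0, 0), pool now (4, 5, 6, 5)
  proc-B: need (1, 1, 2, 2) fits (4, 5, 6, 5); releases (1, 0, 0, 1), pool now (5, 5, 6, 6)
  proc-C: need (3, 2, 1, 6) fits (5, 5, 6, 6); releases (0, 0, 2, 2), pool now (5, 5, 8, 8)
  proc-H: need (2, 0, 3, 2) fits (5, 5, 8, 8); releases (2, 1, 2, 2), pool now (7, 6, 10, 10)
  proc-D: need (5, 2, 2, 4) fits (7, 6, 10, 10); releases (1, 0, 0, 2), pool now (8, 6, 10, 12)


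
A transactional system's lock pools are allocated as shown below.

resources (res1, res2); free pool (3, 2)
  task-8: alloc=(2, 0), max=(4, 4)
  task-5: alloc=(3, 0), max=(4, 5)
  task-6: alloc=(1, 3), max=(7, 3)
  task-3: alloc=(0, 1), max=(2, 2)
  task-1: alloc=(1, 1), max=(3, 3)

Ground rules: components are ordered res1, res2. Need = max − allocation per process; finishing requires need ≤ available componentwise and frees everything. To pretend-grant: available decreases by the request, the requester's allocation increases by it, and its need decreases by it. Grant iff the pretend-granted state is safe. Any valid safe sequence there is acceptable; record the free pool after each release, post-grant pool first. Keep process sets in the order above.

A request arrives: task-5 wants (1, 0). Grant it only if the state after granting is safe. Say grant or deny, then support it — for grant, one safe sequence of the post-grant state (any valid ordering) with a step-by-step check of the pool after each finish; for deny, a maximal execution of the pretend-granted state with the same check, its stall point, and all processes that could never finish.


DENY — the pretend-granted state is unsafe.
Key observation: after task-1, task-3, task-8 the pool peaks at (5, 4), and each blocked process is short somewhere: task-5 on res2; task-6 on res1.
After a pretend grant, a maximal execution: task-1, task-3, task-8 — then nothing else fits. Step-by-step check:
  pool = (2, 2)
  run task-1 (needs (2, 2), free (2, 2)); after release of (1, 1) the pool is (3, 3)
  run task-3 (needs (2, 1), free (3, 3)); after release of (0, 1) the pool is (3, 4)
  run task-8 (needs (2, 4), free (3, 4)); after release of (2, 0) the pool is (5, 4)
  task-5 cannot run: need (0, 5) vs free (5, 4) (insufficient res2)
  task-6 cannot run: need (6, 0) vs free (5, 4) (insufficient res1)
Post-grant, the permanently blocked set is task-5 and task-6.


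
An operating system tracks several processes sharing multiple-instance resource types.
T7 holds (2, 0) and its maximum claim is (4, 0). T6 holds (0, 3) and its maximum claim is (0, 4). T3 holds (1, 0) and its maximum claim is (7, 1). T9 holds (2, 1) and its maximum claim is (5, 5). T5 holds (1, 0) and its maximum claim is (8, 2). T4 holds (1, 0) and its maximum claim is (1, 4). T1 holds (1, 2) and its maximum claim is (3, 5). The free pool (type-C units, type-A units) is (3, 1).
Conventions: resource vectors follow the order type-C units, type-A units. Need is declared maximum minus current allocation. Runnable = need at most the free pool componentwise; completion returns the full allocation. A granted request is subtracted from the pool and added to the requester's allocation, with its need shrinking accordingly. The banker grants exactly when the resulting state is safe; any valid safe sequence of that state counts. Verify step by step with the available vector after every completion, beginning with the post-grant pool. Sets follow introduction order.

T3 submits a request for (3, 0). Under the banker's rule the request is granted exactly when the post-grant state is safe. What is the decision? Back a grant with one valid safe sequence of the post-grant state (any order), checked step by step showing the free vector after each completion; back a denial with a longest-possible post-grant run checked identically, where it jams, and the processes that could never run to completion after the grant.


DENY — the pretend-granted state is unsafe.
Key observation: T6, T4 can finish, but then (1, 4) is all there is, and the blocked group's type-C units demands exceed it.
On the post-grant state, T6, T4 is a maximal run — nothing extends it. Verifying each step:
  pool = (0, 1)
  T6 needs (0, 1) <= (0, 1) -> finishes; pool += (0, 3) = (0, 4)
  T4 needs (0, 4) <= (0, 4) -> finishes; pool += (1, 0) = (1, 4)
  T7 cannot run: need (2, 0) vs free (1, 4) (insufficient type-C units)
  T3 cannot run: need (3, 1) vs free (1, 4) (insufficient type-C units)
  T9 cannot run: need (3, 4) vs free (1, 4) (insufficient type-C units)
  T5 cannot run: need (7, 2) vs free (1, 4) (insufficient type-C units)
  T1 cannot run: need (2, 3) vs free (1, 4) (insufficient type-C units)
Post-grant, the permanently blocked set is T7, T3, T9, T5 and T1.


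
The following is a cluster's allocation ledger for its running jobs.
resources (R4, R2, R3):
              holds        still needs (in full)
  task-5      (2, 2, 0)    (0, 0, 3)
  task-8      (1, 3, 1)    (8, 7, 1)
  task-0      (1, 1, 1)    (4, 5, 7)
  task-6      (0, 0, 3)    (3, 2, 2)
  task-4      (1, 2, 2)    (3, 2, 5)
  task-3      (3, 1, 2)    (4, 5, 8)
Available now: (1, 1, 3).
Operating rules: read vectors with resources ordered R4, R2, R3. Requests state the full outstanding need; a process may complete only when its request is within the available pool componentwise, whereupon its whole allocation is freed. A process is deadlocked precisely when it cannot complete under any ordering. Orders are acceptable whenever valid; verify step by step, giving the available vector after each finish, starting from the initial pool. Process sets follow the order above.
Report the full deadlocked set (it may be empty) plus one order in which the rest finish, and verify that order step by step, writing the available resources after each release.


Nothing here is deadlocked.
Key observation: no deadlock: task-5 fits now, and the freed resources carry the rest through.
One completion order for the rest: task-5, task-6, task-4, task-0, task-3, task-8. Walking it through:
  pool = (1, 1, 3)
  run task-5 (needs (0, 0, 3), free (1, 1, 3)); after release of (2, 2, 0) the pool is (3, 3, 3)
  run task-6 (needs (3, 2, 2), free (3, 3, 3)); after release of (0, 0, 3) the pool is (3, 3, 6)
  run task-4 (needs (3, 2, 5), free (3, 3, 6)); after release of (1, 2, 2) the pool is (4, 5, 8)
  run task-0 (needs (4, 5, 7), free (4, 5, 8)); after release of (1, 1, 1) the pool is (5, 6, 9)
  run task-3 (needs (4, 5, 8), free (5, 6, 9)); after release of (3, 1, 2) the pool is (8, 7, 11)
  run task-8 (needs (8, 7, 1), free (8, 7, 11)); after release of (1, 3, 1) the pool is (9, 10, 12)


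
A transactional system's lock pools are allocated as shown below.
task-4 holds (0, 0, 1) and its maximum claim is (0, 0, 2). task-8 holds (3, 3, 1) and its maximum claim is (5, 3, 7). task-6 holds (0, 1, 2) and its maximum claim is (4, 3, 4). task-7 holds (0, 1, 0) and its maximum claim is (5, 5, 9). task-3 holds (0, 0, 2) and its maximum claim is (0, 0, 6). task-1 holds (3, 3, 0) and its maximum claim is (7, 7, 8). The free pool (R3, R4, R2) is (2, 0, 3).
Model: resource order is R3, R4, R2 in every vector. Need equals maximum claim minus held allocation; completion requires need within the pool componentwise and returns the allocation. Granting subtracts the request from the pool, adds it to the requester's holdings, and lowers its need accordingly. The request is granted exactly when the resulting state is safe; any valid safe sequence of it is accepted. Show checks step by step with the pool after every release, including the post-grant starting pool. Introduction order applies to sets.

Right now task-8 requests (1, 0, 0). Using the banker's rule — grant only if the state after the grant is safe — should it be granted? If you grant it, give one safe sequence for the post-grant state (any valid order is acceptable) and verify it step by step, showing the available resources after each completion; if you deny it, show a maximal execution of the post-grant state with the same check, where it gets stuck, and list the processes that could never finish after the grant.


GRANT — the state after the grant stays safe, e.g. via task-4, task-3, task-8, task-6, task-1, task-7.
Key observation: after the grant the pool drops to (1, 0, 3), which still lets task-4 finish first and unwind the rest.
Verifying the post-grant state step by step:
  pool = (1, 0, 3)
  task-4 needs (0, 0, 1) <= (1, 0, 3) -> finishes; pool += (0, 0, 1) = (1, 0, 4)
  task-3 needs (0, 0, 4) <= (1, 0, 4) -> finishes; pool += (0, 0, 2) = (1, 0, 6)
  task-8 needs (1, 0, 6) <= (1, 0, 6) -> finishes; pool += (4, 3, 1) = (5, 3, 7)
  task-6 needs (4, 2, 2) <= (5, 3, 7) -> finishes; pool += (0, 1, 2) = (5, 4, 9)
  task-1 needs (4, 4, 8) <= (5, 4, 9) -> finishes; pool += (3, 3, 0) = (8, 7, 9)
  task-7 needs (5, 4, 9) <= (8, 7, 9) -> finishes; pool += (0, 1, 0) = (8, 8, 9)


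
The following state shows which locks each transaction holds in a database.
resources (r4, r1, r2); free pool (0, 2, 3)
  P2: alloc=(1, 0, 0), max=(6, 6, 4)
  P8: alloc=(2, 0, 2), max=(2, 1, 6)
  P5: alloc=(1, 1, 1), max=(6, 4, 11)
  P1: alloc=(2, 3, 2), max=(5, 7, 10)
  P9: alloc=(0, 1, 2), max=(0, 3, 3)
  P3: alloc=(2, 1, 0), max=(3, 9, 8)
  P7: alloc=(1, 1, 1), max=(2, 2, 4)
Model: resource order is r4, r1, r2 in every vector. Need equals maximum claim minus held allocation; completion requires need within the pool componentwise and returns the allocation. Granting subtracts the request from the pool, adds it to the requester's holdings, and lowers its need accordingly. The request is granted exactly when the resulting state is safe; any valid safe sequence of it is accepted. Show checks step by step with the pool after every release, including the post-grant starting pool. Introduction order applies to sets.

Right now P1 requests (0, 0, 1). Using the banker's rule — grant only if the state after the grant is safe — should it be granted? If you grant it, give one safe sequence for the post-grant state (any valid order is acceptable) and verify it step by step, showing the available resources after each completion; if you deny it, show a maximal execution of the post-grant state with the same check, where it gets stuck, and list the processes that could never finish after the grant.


GRANT — the state after the grant stays safe, e.g. via P9, P8, P7, P1, P5, P3, P2.
Key observation: post-grant, (0, 2, 2) remains, and an order beginning with P9 completes everyone.
Check on the post-grant state, step by step:
  pool = (0, 2, 2)
  run P9 (needs (0, 2, 1), free (0, 2, 2)); after release of (0, 1, 2) the pool is (0, 3, 4)
  run P8 (needs (0, 1, 4), free (0, 3, 4)); after release of (2, 0, 2) the pool is (2, 3, 6)
  run P7 (needs (1, 1, 3), free (2, 3, 6)); after release of (1, 1, 1) the pool is (3, 4, 7)
  run P1 (needs (3, 4, 7), free (3, 4, 7)); after release of (2, 3, 3) the pool is (5, 7, 10)
  run P5 (needs (5, 3, 10), free (5, 7, 10)); after release of (1, 1, 1) the pool is (6, 8, 11)
  run P3 (needs (1, 8, 8), free (6, 8, 11)); after release of (2, 1, 0) the pool is (8, 9, 11)
  run P2 (needs (5, 6, 4), free (8, 9, 11)); after release of (1, 0, 0) the pool is (9, 9, 11)


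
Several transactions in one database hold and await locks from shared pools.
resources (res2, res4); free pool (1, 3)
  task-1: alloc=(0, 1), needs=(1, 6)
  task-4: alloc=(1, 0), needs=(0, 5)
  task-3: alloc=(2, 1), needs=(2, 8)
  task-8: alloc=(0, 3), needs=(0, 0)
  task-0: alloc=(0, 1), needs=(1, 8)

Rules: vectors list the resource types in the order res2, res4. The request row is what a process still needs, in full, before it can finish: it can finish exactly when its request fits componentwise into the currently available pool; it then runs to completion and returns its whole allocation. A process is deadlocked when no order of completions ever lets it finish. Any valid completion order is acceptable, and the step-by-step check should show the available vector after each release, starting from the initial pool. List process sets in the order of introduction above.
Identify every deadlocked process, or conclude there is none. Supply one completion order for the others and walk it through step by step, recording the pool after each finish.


The deadlocked set is task-3 and task-0.
Key observation: the pool after task-8, task-4, task-1 is (2, 7); every surviving request exceeds it in res4, so progress ends there.
The rest can finish in the order task-8, task-4, task-1. Verifying each step:
  pool = (1, 3)
  run task-8 (needs (0, 0), free (1, 3)); after release of (0, 3) the pool is (1, 6)
  run task-4 (needs (0, 5), free (1, 6)); after release of (1, 0) the pool is (2, 6)
  run task-1 (needs (1, 6), free (2, 6)); after release of (0, 1) the pool is (2, 7)
None of the blocked processes ever fits:
  task-3 cannot run: need (2, 8) vs free (2, 7) (insufficient res4)
  task-0 cannot run: need (1, 8) vs free (2, 7) (insufficient res4)


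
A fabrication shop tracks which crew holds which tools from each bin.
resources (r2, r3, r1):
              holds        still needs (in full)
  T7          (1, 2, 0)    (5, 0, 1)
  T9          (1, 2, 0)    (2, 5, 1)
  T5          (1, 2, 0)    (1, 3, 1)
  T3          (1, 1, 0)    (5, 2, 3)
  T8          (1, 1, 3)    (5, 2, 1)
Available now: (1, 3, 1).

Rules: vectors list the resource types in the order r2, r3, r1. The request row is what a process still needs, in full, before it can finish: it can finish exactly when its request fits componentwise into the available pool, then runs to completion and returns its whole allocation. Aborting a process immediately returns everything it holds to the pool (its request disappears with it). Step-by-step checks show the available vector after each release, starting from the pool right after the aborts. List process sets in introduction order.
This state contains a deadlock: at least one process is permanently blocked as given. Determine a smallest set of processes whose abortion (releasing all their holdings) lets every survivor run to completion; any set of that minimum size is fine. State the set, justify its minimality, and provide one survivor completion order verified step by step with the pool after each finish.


Minimum abort set: T7 and T8.
Key observation: before aborting T7 and T8, T3 was permanently blocked — no order could ever run it; afterwards it completes at step 3.
No one abort is enough; case by case: T7 alone leaves T3 blocked (short on r2 and r1); T9 alone leaves T7 blocked (short on r2); T5 alone leaves T7 blocked (short on r2); T3 alone leaves T7 blocked (short on r2); T8 alone leaves T7 blocked (short on r2).
Survivors finish in the order: T5, T9, T3. Walking it through (pool after the aborts first):
  pool = (3, 6, 4)
  T5 needs (1, 3, 1) <= (3, 6, 4) -> finishes; pool += (1, 2, 0) = (4, 8, 4)
  T9 needs (2, 5, 1) <= (4, 8, 4) -> finishes; pool += (1, 2, 0) = (5, 10, 4)
  T3 needs (5, 2, 3) <= (5, 10, 4) -> finishes; pool += (1, 1, 0) = (6, 11, 4)


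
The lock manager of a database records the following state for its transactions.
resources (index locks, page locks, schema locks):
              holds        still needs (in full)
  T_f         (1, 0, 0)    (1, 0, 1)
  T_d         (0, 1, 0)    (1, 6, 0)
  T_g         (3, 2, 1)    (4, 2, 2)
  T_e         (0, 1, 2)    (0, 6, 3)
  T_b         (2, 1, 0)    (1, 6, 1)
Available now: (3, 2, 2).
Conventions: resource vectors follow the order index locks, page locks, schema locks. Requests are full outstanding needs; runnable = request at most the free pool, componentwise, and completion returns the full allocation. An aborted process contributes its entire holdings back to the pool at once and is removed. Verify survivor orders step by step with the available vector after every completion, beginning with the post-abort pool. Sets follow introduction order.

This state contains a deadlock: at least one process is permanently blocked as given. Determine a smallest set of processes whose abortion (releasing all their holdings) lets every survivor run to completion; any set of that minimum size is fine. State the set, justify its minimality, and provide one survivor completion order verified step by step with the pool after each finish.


Abort T_d and T_e.
Key observation: the deadlocked T_b becomes finishable only because T_d and T_e released (0, 2, 2); it completes at step 3 below.
No one abort is enough; case by case: T_f alone leaves T_d blocked (short on page locks); T_d alone leaves T_e blocked (short on page locks); T_g alone leaves T_d blocked (short on page locks); T_e alone leaves T_d blocked (short on page locks); T_b alone leaves T_d blocked (short on page locks).
One survivor order: T_f, T_g, T_b. Step-by-step check (post-abort pool first):
  pool = (3, 4, 4)
  T_f needs (1, 0, 1) <= (3, 4, 4) -> finishes; pool += (1, 0, 0) = (4, 4, 4)
  T_g needs (4, 2, 2) <= (4, 4, 4) -> finishes; pool += (3, 2, 1) = (7, 6, 5)
  T_b needs (1, 6, 1) <= (7, 6, 5) -> finishes; pool += (2, 1, 0) = (9, 7, 5)


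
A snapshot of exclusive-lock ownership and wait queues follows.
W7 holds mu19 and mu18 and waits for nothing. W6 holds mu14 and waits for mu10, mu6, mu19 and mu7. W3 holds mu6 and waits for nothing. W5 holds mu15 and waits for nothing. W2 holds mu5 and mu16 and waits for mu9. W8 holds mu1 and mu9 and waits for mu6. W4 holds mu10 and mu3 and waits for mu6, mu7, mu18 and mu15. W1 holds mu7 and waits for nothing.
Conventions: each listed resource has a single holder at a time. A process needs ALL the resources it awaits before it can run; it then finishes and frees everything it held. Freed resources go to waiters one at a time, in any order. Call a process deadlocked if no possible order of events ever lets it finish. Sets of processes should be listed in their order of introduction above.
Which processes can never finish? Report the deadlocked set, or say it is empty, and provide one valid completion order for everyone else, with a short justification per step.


The deadlocked set is empty.
Key observation: there is no circular wait here — follow any chain and it reaches a process that is free to run now.
The rest can finish in the order W1, W3, W7, W5, W4, W6, W8, W2.
Walking it through:
  run W1 (it waits on nothing); releases mu7
  run W3 (it waits on nothing); releases mu6
  run W7 (it waits on nothing); releases mu19 and mu18
  run W5 (it waits on nothing); releases mu15
  W4 waits on mu6, mu7, mu18 and mu15 — all released -> runs and releases mu10 and mu3
  W6 waits on mu10, mu6, mu19 and mu7 — all released -> runs and releases mu14
  W8 waits on mu6 — all released -> runs and releases mu1 and mu9
  W2 waits on mu9 — all released -> runs and releases mu5 and mu16


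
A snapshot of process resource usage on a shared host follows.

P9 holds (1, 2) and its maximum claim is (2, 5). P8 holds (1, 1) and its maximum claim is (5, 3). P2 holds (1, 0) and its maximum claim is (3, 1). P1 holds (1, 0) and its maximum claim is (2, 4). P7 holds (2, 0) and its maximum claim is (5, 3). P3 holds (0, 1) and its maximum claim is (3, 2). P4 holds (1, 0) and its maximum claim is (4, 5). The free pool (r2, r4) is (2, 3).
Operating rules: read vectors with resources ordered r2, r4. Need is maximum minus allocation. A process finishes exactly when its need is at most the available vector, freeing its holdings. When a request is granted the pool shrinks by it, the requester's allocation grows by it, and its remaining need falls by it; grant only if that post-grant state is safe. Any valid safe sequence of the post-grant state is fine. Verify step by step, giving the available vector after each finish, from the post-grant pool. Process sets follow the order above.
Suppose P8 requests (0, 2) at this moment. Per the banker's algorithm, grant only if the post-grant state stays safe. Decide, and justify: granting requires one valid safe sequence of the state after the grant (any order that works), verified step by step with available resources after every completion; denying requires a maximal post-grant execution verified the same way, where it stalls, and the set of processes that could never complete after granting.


DENY: after the grant no complete ordering would exist.
Key observation: after P2, P3 the pool peaks at (3, 2), and each blocked process is short somewhere: P9 on r4; P8 on r2; P1 on r4; P7 on r4; P4 on r4.
After a pretend grant, a maximal execution: P2, P3 — then nothing else fits. Step-by-step check:
  pool = (2, 1)
  P2: need (2, 1) fits (2, 1); releases (1, 0), pool now (3, 1)
  P3: need (3, 1) fits (3, 1); releases (0, 1), pool now (3, 2)
  P9 still needs (1, 3) but only (3, 2) is free — short on r4
  P8 still needs (4, 0) but only (3, 2) is free — short on r2
  P1 still needs (1, 4) but only (3, 2) is free — short on r4
  P7 still needs (3, 3) but only (3, 2) is free — short on r4
  P4 still needs (3, 5) but only (3, 2) is free — short on r4
Post-grant, the permanently blocked set is P9, P8, P1, P7 and P4.
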